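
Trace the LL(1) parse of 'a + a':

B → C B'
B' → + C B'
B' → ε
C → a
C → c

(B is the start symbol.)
Stack is shown with the top on the left.

Stack     Input    Action
-------------------------
B $       a + a $  output B → C B'
C B' $    a + a $  output C → a
a B' $    a + a $  match 'a'
B' $      + a $    output B' → + C B'
+ C B' $  + a $    match '+'
C B' $    a $      output C → a
a B' $    a $      match 'a'
B' $      $        output B' → ε
$         $        accept

The string is accepted.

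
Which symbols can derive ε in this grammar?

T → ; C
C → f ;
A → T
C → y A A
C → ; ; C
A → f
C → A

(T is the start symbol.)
A non-terminal is nullable if it can derive ε (the empty string): either it has an ε-production, or it has a production whose right-hand side consists entirely of nullable non-terminals.

There are no ε-productions, so no non-terminal can derive ε.
No non-terminals are nullable.

Answer: None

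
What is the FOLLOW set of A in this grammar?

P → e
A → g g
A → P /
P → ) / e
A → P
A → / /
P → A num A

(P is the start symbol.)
{ $, '/', 'num' }

To compute FOLLOW(A), find every occurrence of A on a right-hand side N → α A β: add FIRST(β) \ {ε}, and if β is empty or nullable also add FOLLOW(N). Iterate to a fixed point.

In P → A num A: A is followed by num A, add FIRST(num A) \ {ε} = { 'num' }
In P → A num A: A is at the end, add FOLLOW(P)

The FOLLOW sets referred to above (computed the same way, to a fixed point):
  FOLLOW(P) = { $, '/', 'num' }

Taking the union: FOLLOW(A) = { $, '/', 'num' }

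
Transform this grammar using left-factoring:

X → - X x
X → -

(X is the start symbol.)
X → - X'
X' → X x
X' → ε

Left-factoring transforms A → αβ₁ | αβ₂ into A → αA' and A' → β₁ | β₂
(α is the longest common prefix among the alternatives). Repeat until
no nonterminal has two alternatives with a common prefix.

Round 1: X has alternatives sharing prefix '-'. Introduce X': X → - X'
  Add: X' → X x
  Add: X' → ε

No remaining common prefixes — done.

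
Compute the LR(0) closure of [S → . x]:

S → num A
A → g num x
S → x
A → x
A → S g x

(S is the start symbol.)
{ [S → . x] }

To compute CLOSURE, for each item [A → α.Bβ] where B is a non-terminal, add [B → .γ] for all productions B → γ; repeat for the newly added items until nothing changes.

Start with: [S → . x]
The dot precedes the terminal x, so nothing is added.

CLOSURE = { [S → . x] }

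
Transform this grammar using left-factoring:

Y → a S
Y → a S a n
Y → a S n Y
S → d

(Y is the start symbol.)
Left-factoring transforms A → αβ₁ | αβ₂ into A → αA' and A' → β₁ | β₂
(α is the longest common prefix among the alternatives). Repeat until
no nonterminal has two alternatives with a common prefix.

Round 1: Y has alternatives sharing prefix 'a S'. Introduce Y': Y → a S Y'
  Add: Y' → ε
  Add: Y' → a n
  Add: Y' → n Y

No remaining common prefixes — done.

Resulting grammar:
Y → a S Y'
Y' → ε
Y' → a n
Y' → n Y
S → d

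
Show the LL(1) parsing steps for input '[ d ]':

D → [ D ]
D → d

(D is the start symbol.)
LL(1) parsing maintains a stack (initially the start symbol over $) and the input. At each step: if the stack top is a terminal, match it against the current input token; if it is a non-terminal N, replace it with the RHS of M[N, lookahead] (the unique production whose predict set contains the lookahead).

Stack is shown with the top on the left.

Stack    Input    Action
------------------------
D $      [ d ] $  output D → [ D ]
[ D ] $  [ d ] $  match '['
D ] $    d ] $    output D → d
d ] $    d ] $    match 'd'
] $      ] $      match ']'
$        $        accept

The string is accepted.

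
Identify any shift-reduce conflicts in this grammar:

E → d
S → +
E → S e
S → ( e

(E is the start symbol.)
No shift-reduce conflicts

Augment with E' → E and build the canonical LR(0) collection (I0 = CLOSURE({[E' → . E]}), then GOTO on every symbol after a dot until no new states appear). It has 8 states:
  I0: { [E → . S e], [E → . d], [E' → . E], [S → . ( e], [S → . +] }  — shift
  I1: { [S → ( . e] }  — shift
  I2: { [S → + .] }  — reduce
  I3: { [E' → E .] }  — accept
  I4: { [E → S . e] }  — shift
  I5: { [E → d .] }  — reduce
  I6: { [E → S e .] }  — reduce
  I7: { [S → ( e .] }  — reduce

No state contains both a complete item and a shift item.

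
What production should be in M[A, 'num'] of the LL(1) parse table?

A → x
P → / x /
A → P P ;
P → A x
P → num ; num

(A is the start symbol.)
To find M[A, 'num'], we find productions for A where 'num' is in the predict set (PREDICT(N → α) = (FIRST(α) \ {ε}) ∪ (FOLLOW(N) if α ⇒* ε)).

Relevant sets:
  FIRST(P) = { '/', 'num', 'x' }

A → x: PREDICT = { 'x' }
A → P P ;: PREDICT = { '/', 'num', 'x' }
  'num' is in predict set, so this production goes in M[A, 'num']

M[A, 'num'] = A → P P ;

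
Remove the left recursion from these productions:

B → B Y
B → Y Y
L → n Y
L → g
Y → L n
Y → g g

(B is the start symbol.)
B → Y Y B'
B' → Y B'
B' → ε
L → n Y
L → g
Y → L n
Y → g g

B is directly left-recursive. The standard transformation for
  A → A α₁ | ... | A α_m | β₁ | ... | β_n
is
  A  → β₁ A' | ... | β_n A'
  A' → α₁ A' | ... | α_m A' | ε

B → Y Y becomes B → Y Y B'
B → B Y becomes B' → Y B'
Add B' → ε

Productions for other non-terminals are unchanged:
  L → n Y
  L → g
  Y → L n
  Y → g g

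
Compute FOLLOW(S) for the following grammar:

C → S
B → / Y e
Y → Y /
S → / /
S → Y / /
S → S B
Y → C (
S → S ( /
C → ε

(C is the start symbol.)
{ $, '(', '/' }

In C → S: S is at the end, add FOLLOW(C)
In S → S B: S is followed by B, add FIRST(B) \ {ε} = { '/' }
In S → S ( /: S is followed by '(' '/', add FIRST('(' '/') \ {ε} = { '(' }

The FOLLOW sets referred to above (computed the same way, to a fixed point):
  FOLLOW(C) = { $, '(' }

Taking the union: FOLLOW(S) = { $, '(', '/' }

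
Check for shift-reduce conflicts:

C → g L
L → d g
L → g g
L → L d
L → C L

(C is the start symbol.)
A shift-reduce conflict occurs when an LR(0) state has both:
  - a complete (reduce) item [A → α .] (dot at the end), and
  - a shift item [B → β . c γ] (dot before a terminal).

Augment with C' → C and build the canonical LR(0) collection (I0 = CLOSURE({[C' → . C]}), then GOTO on every symbol after a dot until no new states appear). It has 11 states:
  I0: { [C → . g L], [C' → . C] }  — shift
  I1: { [C' → C .] }  — accept
  I2: { [C → . g L], [C → g . L], [L → . C L], [L → . L d], [L → . d g], [L → . g g] }  — shift
  I3: { [C → . g L], [L → . C L], [L → . L d], [L → . d g], [L → . g g], [L → C . L] }  — shift
  I4: { [C → g L .], [L → L . d] }  — shift, reduce
  I5: { [L → d . g] }  — shift
  I6: { [C → . g L], [C → g . L], [L → . C L], [L → . L d], [L → . d g], [L → . g g], [L → g . g] }  — shift
  I7: { [C → . g L], [C → g . L], [L → . C L], [L → . L d], [L → . d g], [L → . g g], [L → g . g], [L → g g .] }  — shift, reduce
  I8: { [L → d g .] }  — reduce
  I9: { [L → L d .] }  — reduce
  I10: { [L → C L .], [L → L . d] }  — shift, reduce

I4 contains reduce item [C → g L .] and shift item [L → L . d] — shift-reduce conflict.
I7 contains reduce item [L → g g .] and shift items [C → . g L], [L → . d g], [L → . g g], [L → g . g] — shift-reduce conflict.
I10 contains reduce item [L → C L .] and shift item [L → L . d] — shift-reduce conflict.

Answer: Yes — I4: [C → g L .] vs [L → L . d]; I7: [L → g g .] vs [C → . g L]; I10: [L → C L .] vs [L → L . d]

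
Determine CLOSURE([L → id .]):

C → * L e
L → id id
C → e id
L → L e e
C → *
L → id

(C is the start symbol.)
To compute CLOSURE, for each item [A → α.Bβ] where B is a non-terminal, add [B → .γ] for all productions B → γ; repeat for the newly added items until nothing changes.

Start with: [L → id .]
The dot is at the end, so nothing is added.

CLOSURE = { [L → id .] }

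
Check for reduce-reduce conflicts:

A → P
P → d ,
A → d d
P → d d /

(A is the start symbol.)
A reduce-reduce conflict occurs when an LR(0) state has two complete items [A → α .] and [B → β .] — both call for a reduction, and with no lookahead the parser cannot choose between them.

Augment with A' → A and build the canonical LR(0) collection (I0 = CLOSURE({[A' → . A]}), then GOTO on every symbol after a dot until no new states appear). It has 7 states:
  I0: { [A → . P], [A → . d d], [A' → . A], [P → . d ,], [P → . d d /] }  — shift
  I1: { [A' → A .] }  — accept
  I2: { [A → P .] }  — reduce
  I3: { [A → d . d], [P → d . ,], [P → d . d /] }  — shift
  I4: { [P → d , .] }  — reduce
  I5: { [A → d d .], [P → d d . /] }  — shift, reduce
  I6: { [P → d d / .] }  — reduce

No state contains more than one complete item.

Answer: No reduce-reduce conflicts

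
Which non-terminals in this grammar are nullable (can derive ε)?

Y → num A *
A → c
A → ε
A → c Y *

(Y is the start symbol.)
{ 'A' }

A non-terminal is nullable if it can derive ε (the empty string): either it has an ε-production, or it has a production whose right-hand side consists entirely of nullable non-terminals.

ε-productions: A → ε
So A is immediately nullable.
No further non-terminal can be added: every production for the remaining non-terminals contains a terminal or a non-nullable non-terminal.
Nullable = { 'A' }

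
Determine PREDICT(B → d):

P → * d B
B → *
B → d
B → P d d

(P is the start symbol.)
PREDICT(B → d) = (FIRST(RHS) \ {ε}) ∪ (FOLLOW(B) if ε ∈ FIRST(RHS), i.e. RHS ⇒* ε)
FIRST(d) = { 'd' }
ε ∉ FIRST(d), so FOLLOW(B) is not added.
PREDICT(B → d) = { 'd' }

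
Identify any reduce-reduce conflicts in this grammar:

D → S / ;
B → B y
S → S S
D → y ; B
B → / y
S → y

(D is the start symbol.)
No reduce-reduce conflicts

Augment with D' → D and build the canonical LR(0) collection (I0 = CLOSURE({[D' → . D]}), then GOTO on every symbol after a dot until no new states appear). It has 13 states:
  I0: { [D → . S / ;], [D → . y ; B], [D' → . D], [S → . S S], [S → . y] }  — shift
  I1: { [D' → D .] }  — accept
  I2: { [D → S . / ;], [S → . S S], [S → . y], [S → S . S] }  — shift
  I3: { [D → y . ; B], [S → y .] }  — shift, reduce
  I4: { [B → . / y], [B → . B y], [D → y ; . B] }  — shift
  I5: { [B → / . y] }  — shift
  I6: { [B → B . y], [D → y ; B .] }  — shift, reduce
  I7: { [B → B y .] }  — reduce
  I8: { [B → / y .] }  — reduce
  I9: { [D → S / . ;] }  — shift
  I10: { [S → . S S], [S → . y], [S → S . S], [S → S S .] }  — shift, reduce
  I11: { [S → y .] }  — reduce
  I12: { [D → S / ; .] }  — reduce

No state contains more than one complete item.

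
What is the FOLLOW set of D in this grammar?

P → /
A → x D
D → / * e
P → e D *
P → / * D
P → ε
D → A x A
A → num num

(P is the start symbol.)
In A → x D: D is at the end, add FOLLOW(A)
In P → e D *: D is followed by '*', add FIRST('*') \ {ε} = { '*' }
In P → / * D: D is at the end, add FOLLOW(P)

The FOLLOW sets referred to above (computed the same way, to a fixed point):
  FOLLOW(A) = { $, '*', 'x' }
  FOLLOW(P) = { $ }

Taking the union: FOLLOW(D) = { $, '*', 'x' }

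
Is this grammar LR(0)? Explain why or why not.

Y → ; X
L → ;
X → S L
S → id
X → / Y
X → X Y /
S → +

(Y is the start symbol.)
No. Shift-reduce conflict between [Y → ; X .] and [Y → . ; X]

A grammar is LR(0) if no state in the canonical LR(0) collection has:
  - both a shift item (dot before a terminal) and a complete item (shift-reduce conflict), or
  - two or more complete items (reduce-reduce conflict; the accept item [Y' → Y .] counts as a complete item here).

Augment with Y' → Y and build the canonical LR(0) collection (I0 = CLOSURE({[Y' → . Y]}), then GOTO on every symbol after a dot until no new states appear). It has 13 states:
  I0: { [Y → . ; X], [Y' → . Y] }  — shift
  I1: { [S → . +], [S → . id], [X → . / Y], [X → . S L], [X → . X Y /], [Y → ; . X] }  — shift
  I2: { [Y' → Y .] }  — accept
  I3: { [S → + .] }  — reduce
  I4: { [X → / . Y], [Y → . ; X] }  — shift
  I5: { [L → . ;], [X → S . L] }  — shift
  I6: { [X → X . Y /], [Y → . ; X], [Y → ; X .] }  — shift, reduce
  I7: { [S → id .] }  — reduce
  I8: { [X → X Y . /] }  — shift
  I9: { [X → X Y / .] }  — reduce
  I10: { [L → ; .] }  — reduce
  I11: { [X → S L .] }  — reduce
  I12: { [X → / Y .] }  — reduce

Conflict in state I6:
  Shift-reduce conflict between [Y → ; X .] and [Y → . ; X]
So the grammar is NOT LR(0).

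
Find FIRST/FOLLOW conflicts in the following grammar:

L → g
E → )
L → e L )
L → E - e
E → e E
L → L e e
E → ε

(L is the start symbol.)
Nullable non-terminals: E.

E: nullable alternative(s) E → ε; FOLLOW(E) = { '-' }
  E → ): FIRST \ {ε} = { ')' } — disjoint from FOLLOW(E)
  E → e E: FIRST \ {ε} = { 'e' } — disjoint from FOLLOW(E)
  E → ε: FIRST \ {ε} = { } — this is the only nullable alternative, skip

L has no nullable alternative, so no FIRST/FOLLOW check is needed there.

No FIRST/FOLLOW conflicts found.

Answer: No FIRST/FOLLOW conflicts.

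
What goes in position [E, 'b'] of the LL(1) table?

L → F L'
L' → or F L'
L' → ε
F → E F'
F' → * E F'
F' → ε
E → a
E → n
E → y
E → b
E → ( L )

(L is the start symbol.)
To find M[E, 'b'], we find productions for E where 'b' is in the predict set (PREDICT(N → α) = (FIRST(α) \ {ε}) ∪ (FOLLOW(N) if α ⇒* ε)).

E → a: PREDICT = { 'a' }
E → n: PREDICT = { 'n' }
E → y: PREDICT = { 'y' }
E → b: PREDICT = { 'b' }
  'b' is in predict set, so this production goes in M[E, 'b']
E → ( L ): PREDICT = { '(' }

M[E, 'b'] = E → b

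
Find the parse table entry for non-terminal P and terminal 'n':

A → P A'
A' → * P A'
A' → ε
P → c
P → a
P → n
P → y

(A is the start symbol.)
To find M[P, 'n'], we find productions for P where 'n' is in the predict set (PREDICT(N → α) = (FIRST(α) \ {ε}) ∪ (FOLLOW(N) if α ⇒* ε)).

P → c: PREDICT = { 'c' }
P → a: PREDICT = { 'a' }
P → n: PREDICT = { 'n' }
  'n' is in predict set, so this production goes in M[P, 'n']
P → y: PREDICT = { 'y' }

M[P, 'n'] = P → n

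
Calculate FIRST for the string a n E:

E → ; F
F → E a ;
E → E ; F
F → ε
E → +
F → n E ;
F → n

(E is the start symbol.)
{ 'a' }

To compute FIRST(a n E), process the symbols left to right:
Symbol a is a terminal. Add 'a' and stop.
FIRST(a n E) = { 'a' }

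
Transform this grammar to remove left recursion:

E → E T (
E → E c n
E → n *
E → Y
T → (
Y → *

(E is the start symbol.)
E is directly left-recursive. The standard transformation for
  A → A α₁ | ... | A α_m | β₁ | ... | β_n
is
  A  → β₁ A' | ... | β_n A'
  A' → α₁ A' | ... | α_m A' | ε

E → n * becomes E → n * E'
E → Y becomes E → Y E'
E → E T ( becomes E' → T ( E'
E → E c n becomes E' → c n E'
Add E' → ε

Productions for other non-terminals are unchanged:
  T → (
  Y → *

Resulting grammar:
E → n * E'
E → Y E'
E' → T ( E'
E' → c n E'
E' → ε
T → (
Y → *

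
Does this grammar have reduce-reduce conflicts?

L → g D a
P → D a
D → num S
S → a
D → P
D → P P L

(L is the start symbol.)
Yes — I12: [L → g D a .] vs [P → D a .]

Augment with L' → L and build the canonical LR(0) collection (I0 = CLOSURE({[L' → . L]}), then GOTO on every symbol after a dot until no new states appear). It has 13 states:
  I0: { [L → . g D a], [L' → . L] }  — shift
  I1: { [L' → L .] }  — accept
  I2: { [D → . P P L], [D → . P], [D → . num S], [L → g . D a], [P → . D a] }  — shift
  I3: { [L → g D . a], [P → D . a] }  — shift
  I4: { [D → . P P L], [D → . P], [D → . num S], [D → P . P L], [D → P .], [P → . D a] }  — shift, reduce
  I5: { [D → num . S], [S → . a] }  — shift
  I6: { [D → num S .] }  — reduce
  I7: { [S → a .] }  — reduce
  I8: { [P → D . a] }  — shift
  I9: { [D → . P P L], [D → . P], [D → . num S], [D → P . P L], [D → P .], [D → P P . L], [L → . g D a], [P → . D a] }  — shift, reduce
  I10: { [D → P P L .] }  — reduce
  I11: { [P → D a .] }  — reduce
  I12: { [L → g D a .], [P → D a .] }  — 2 reduces

I12 contains complete items [L → g D a .], [P → D a .] — reduce-reduce conflict.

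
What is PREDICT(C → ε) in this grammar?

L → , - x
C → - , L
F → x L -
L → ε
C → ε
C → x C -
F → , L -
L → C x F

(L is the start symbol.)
PREDICT(C → ε) = (FIRST(RHS) \ {ε}) ∪ (FOLLOW(C) if ε ∈ FIRST(RHS), i.e. RHS ⇒* ε)
The right-hand side is ε (FIRST(ε) = { ε }), so the predict set is FOLLOW(C) = { '-', 'x' }
PREDICT(C → ε) = { '-', 'x' }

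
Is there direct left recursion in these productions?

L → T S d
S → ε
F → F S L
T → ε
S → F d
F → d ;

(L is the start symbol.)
Direct left recursion occurs when N → N α for some non-terminal N (the right-hand side begins with the left-hand side itself).

L → T S d: starts with T
S → ε: starts with ε
F → F S L: LEFT RECURSIVE (starts with F)
T → ε: starts with ε
S → F d: starts with F
F → d ;: starts with d

The grammar has direct left recursion on: F.

Answer: Yes, F is left-recursive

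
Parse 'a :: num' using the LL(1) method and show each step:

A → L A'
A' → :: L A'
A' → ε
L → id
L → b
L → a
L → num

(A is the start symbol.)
Stack is shown with the top on the left.

Stack      Input       Action
-----------------------------
A $        a :: num $  output A → L A'
L A' $     a :: num $  output L → a
a A' $     a :: num $  match 'a'
A' $       :: num $    output A' → :: L A'
:: L A' $  :: num $    match '::'
L A' $     num $       output L → num
num A' $   num $       match 'num'
A' $       $           output A' → ε
$          $           accept

The string is accepted.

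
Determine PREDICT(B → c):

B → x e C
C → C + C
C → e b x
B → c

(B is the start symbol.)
PREDICT(B → c) = (FIRST(RHS) \ {ε}) ∪ (FOLLOW(B) if ε ∈ FIRST(RHS), i.e. RHS ⇒* ε)
FIRST(c) = { 'c' }
ε ∉ FIRST(c), so FOLLOW(B) is not added.
PREDICT(B → c) = { 'c' }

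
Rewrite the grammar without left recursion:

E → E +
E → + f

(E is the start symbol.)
E → + f E'
E' → + E'
E' → ε

E is directly left-recursive. The standard transformation for
  A → A α₁ | ... | A α_m | β₁ | ... | β_n
is
  A  → β₁ A' | ... | β_n A'
  A' → α₁ A' | ... | α_m A' | ε

E → + f becomes E → + f E'
E → E + becomes E' → + E'
Add E' → ε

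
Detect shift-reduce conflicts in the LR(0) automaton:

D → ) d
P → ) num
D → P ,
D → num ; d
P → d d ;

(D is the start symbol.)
Augment with D' → D and build the canonical LR(0) collection (I0 = CLOSURE({[D' → . D]}), then GOTO on every symbol after a dot until no new states appear). It has 13 states:
  I0: { [D → . ) d], [D → . P ,], [D → . num ; d], [D' → . D], [P → . ) num], [P → . d d ;] }  — shift
  I1: { [D → ) . d], [P → ) . num] }  — shift
  I2: { [D' → D .] }  — accept
  I3: { [D → P . ,] }  — shift
  I4: { [P → d . d ;] }  — shift
  I5: { [D → num . ; d] }  — shift
  I6: { [D → num ; . d] }  — shift
  I7: { [D → num ; d .] }  — reduce
  I8: { [P → d d . ;] }  — shift
  I9: { [P → d d ; .] }  — reduce
  I10: { [D → P , .] }  — reduce
  I11: { [D → ) d .] }  — reduce
  I12: { [P → ) num .] }  — reduce

No state contains both a complete item and a shift item.

Answer: No shift-reduce conflicts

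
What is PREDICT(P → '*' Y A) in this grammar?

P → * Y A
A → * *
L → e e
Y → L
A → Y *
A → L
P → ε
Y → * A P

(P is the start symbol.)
{ '*' }

PREDICT(P → '*' Y A) = (FIRST(RHS) \ {ε}) ∪ (FOLLOW(P) if ε ∈ FIRST(RHS), i.e. RHS ⇒* ε)
FIRST('*' Y A) = { '*' }
ε ∉ FIRST('*' Y A), so FOLLOW(P) is not added.
PREDICT(P → '*' Y A) = { '*' }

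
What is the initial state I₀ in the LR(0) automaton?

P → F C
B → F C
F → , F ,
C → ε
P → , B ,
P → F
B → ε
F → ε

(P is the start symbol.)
{ [F → . , F ,], [F → .], [P → . , B ,], [P → . F C], [P → . F], [P' → . P] }

First, augment the grammar with P' → P
I₀ = CLOSURE({ [P' → . P] }):
  [P' → . P] has the dot before P: add [P → . F C], [P → . , B ,], [P → . F]
  [P → . F C] has the dot before F: add [F → . , F ,], [F → .]
No further items can be added.

I₀ = { [F → . , F ,], [F → .], [P → . , B ,], [P → . F C], [P → . F], [P' → . P] }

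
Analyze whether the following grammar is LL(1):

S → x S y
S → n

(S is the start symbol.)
Yes, the grammar is LL(1).

For S:
  PREDICT(S → x S y) = { 'x' }
  PREDICT(S → n) = { 'n' }

All predict sets are disjoint. The grammar IS LL(1).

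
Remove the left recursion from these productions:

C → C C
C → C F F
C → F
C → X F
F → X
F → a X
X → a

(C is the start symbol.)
C → F C'
C → X F C'
C' → C C'
C' → F F C'
C' → ε
F → X
F → a X
X → a

C is directly left-recursive. The standard transformation for
  A → A α₁ | ... | A α_m | β₁ | ... | β_n
is
  A  → β₁ A' | ... | β_n A'
  A' → α₁ A' | ... | α_m A' | ε

C → F becomes C → F C'
C → X F becomes C → X F C'
C → C C becomes C' → C C'
C → C F F becomes C' → F F C'
Add C' → ε

Productions for other non-terminals are unchanged:
  F → X
  F → a X
  X → a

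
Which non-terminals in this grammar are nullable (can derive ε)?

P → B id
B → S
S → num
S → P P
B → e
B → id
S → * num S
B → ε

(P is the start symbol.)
A non-terminal is nullable if it can derive ε (the empty string): either it has an ε-production, or it has a production whose right-hand side consists entirely of nullable non-terminals.

ε-productions: B → ε
So B is immediately nullable.
No further non-terminal can be added: every production for the remaining non-terminals contains a terminal or a non-nullable non-terminal.
Nullable = { 'B' }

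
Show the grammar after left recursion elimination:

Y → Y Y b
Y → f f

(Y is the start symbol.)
Y → f f Y'
Y' → Y b Y'
Y' → ε

Y is directly left-recursive. The standard transformation for
  A → A α₁ | ... | A α_m | β₁ | ... | β_n
is
  A  → β₁ A' | ... | β_n A'
  A' → α₁ A' | ... | α_m A' | ε

Y → f f becomes Y → f f Y'
Y → Y Y b becomes Y' → Y b Y'
Add Y' → ε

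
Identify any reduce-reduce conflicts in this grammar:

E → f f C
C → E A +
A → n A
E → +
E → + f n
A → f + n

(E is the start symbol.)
Augment with E' → E and build the canonical LR(0) collection (I0 = CLOSURE({[E' → . E]}), then GOTO on every symbol after a dot until no new states appear). It has 16 states:
  I0: { [E → . + f n], [E → . +], [E → . f f C], [E' → . E] }  — shift
  I1: { [E → + . f n], [E → + .] }  — shift, reduce
  I2: { [E' → E .] }  — accept
  I3: { [E → f . f C] }  — shift
  I4: { [C → . E A +], [E → . + f n], [E → . +], [E → . f f C], [E → f f . C] }  — shift
  I5: { [E → f f C .] }  — reduce
  I6: { [A → . f + n], [A → . n A], [C → E . A +] }  — shift
  I7: { [C → E A . +] }  — shift
  I8: { [A → f . + n] }  — shift
  I9: { [A → . f + n], [A → . n A], [A → n . A] }  — shift
  I10: { [A → n A .] }  — reduce
  I11: { [A → f + . n] }  — shift
  I12: { [A → f + n .] }  — reduce
  I13: { [C → E A + .] }  — reduce
  I14: { [E → + f . n] }  — shift
  I15: { [E → + f n .] }  — reduce

No state contains more than one complete item.

Answer: No reduce-reduce conflicts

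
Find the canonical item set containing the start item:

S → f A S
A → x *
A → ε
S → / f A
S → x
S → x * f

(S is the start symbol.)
First, augment the grammar with S' → S
I₀ = CLOSURE({ [S' → . S] }):
  [S' → . S] has the dot before S: add [S → . f A S], [S → . / f A], [S → . x], [S → . x * f]
No further items can be added.

I₀ = { [S → . / f A], [S → . f A S], [S → . x * f], [S → . x], [S' → . S] }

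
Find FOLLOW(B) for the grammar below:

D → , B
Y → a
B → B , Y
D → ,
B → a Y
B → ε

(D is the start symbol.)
To compute FOLLOW(B), find every occurrence of B on a right-hand side N → α B β: add FIRST(β) \ {ε}, and if β is empty or nullable also add FOLLOW(N). Iterate to a fixed point.

In D → , B: B is at the end, add FOLLOW(D)
In B → B , Y: B is followed by ',' Y, add FIRST(',' Y) \ {ε} = { ',' }

The FOLLOW sets referred to above (computed the same way, to a fixed point):
  FOLLOW(D) = { $ }

Taking the union: FOLLOW(B) = { $, ',' }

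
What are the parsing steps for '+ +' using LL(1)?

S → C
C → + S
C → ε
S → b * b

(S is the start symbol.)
Stack is shown with the top on the left.

Stack  Input  Action
--------------------
S $    + + $  output S → C
C $    + + $  output C → + S
+ S $  + + $  match '+'
S $    + $    output S → C
C $    + $    output C → + S
+ S $  + $    match '+'
S $    $      output S → C
C $    $      output C → ε
$      $      accept

The string is accepted.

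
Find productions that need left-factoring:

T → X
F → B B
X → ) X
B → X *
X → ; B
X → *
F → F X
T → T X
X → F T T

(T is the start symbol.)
No, left-factoring is not needed

Left-factoring is needed when two productions for the same non-terminal
share a common prefix on the right-hand side.

Productions for T:
  T → X
  T → T X
Productions for F:
  F → B B
  F → F X
Productions for X:
  X → ) X
  X → ; B
  X → *
  X → F T T

No common prefixes found.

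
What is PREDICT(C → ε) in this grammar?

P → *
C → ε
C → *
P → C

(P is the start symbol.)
PREDICT(C → ε) = (FIRST(RHS) \ {ε}) ∪ (FOLLOW(C) if ε ∈ FIRST(RHS), i.e. RHS ⇒* ε)
The right-hand side is ε (FIRST(ε) = { ε }), so the predict set is FOLLOW(C) = { $ }
PREDICT(C → ε) = { $ }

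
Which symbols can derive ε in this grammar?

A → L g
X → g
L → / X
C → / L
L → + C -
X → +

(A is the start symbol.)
None

There are no ε-productions, so no non-terminal can derive ε.
No non-terminals are nullable.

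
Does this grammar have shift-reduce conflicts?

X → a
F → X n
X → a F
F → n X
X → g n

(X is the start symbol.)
Augment with X' → X and build the canonical LR(0) collection (I0 = CLOSURE({[X' → . X]}), then GOTO on every symbol after a dot until no new states appear). It has 10 states:
  I0: { [X → . a F], [X → . a], [X → . g n], [X' → . X] }  — shift
  I1: { [X' → X .] }  — accept
  I2: { [F → . X n], [F → . n X], [X → . a F], [X → . a], [X → . g n], [X → a . F], [X → a .] }  — shift, reduce
  I3: { [X → g . n] }  — shift
  I4: { [X → g n .] }  — reduce
  I5: { [X → a F .] }  — reduce
  I6: { [F → X . n] }  — shift
  I7: { [F → n . X], [X → . a F], [X → . a], [X → . g n] }  — shift
  I8: { [F → n X .] }  — reduce
  I9: { [F → X n .] }  — reduce

I2 contains reduce item [X → a .] and shift items [F → . n X], [X → . a], [X → . a F], [X → . g n] — shift-reduce conflict.

Answer: Yes — I2: [X → a .] vs [F → . n X]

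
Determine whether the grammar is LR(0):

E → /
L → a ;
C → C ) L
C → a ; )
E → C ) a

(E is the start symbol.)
No. Shift-reduce conflict between [E → C ) a .] and [L → a . ;]

Augment with E' → E and build the canonical LR(0) collection (I0 = CLOSURE({[E' → . E]}), then GOTO on every symbol after a dot until no new states appear). It has 11 states:
  I0: { [C → . C ) L], [C → . a ; )], [E → . /], [E → . C ) a], [E' → . E] }  — shift
  I1: { [E → / .] }  — reduce
  I2: { [C → C . ) L], [E → C . ) a] }  — shift
  I3: { [E' → E .] }  — accept
  I4: { [C → a . ; )] }  — shift
  I5: { [C → a ; . )] }  — shift
  I6: { [C → a ; ) .] }  — reduce
  I7: { [C → C ) . L], [E → C ) . a], [L → . a ;] }  — shift
  I8: { [C → C ) L .] }  — reduce
  I9: { [E → C ) a .], [L → a . ;] }  — shift, reduce
  I10: { [L → a ; .] }  — reduce

Conflict in state I9:
  Shift-reduce conflict between [E → C ) a .] and [L → a . ;]
So the grammar is NOT LR(0).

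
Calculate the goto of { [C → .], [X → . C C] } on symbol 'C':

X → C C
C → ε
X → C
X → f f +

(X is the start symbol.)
GOTO(I, 'C') = CLOSURE({ [A → αX.β] : [A → α.Xβ] ∈ I, X = 'C' })

Items with dot before 'C', with the dot advanced:
  [X → . C C] → [X → C . C]
Closure of the advanced items:
  [X → C . C] has the dot before C: add [C → .]

GOTO = { [C → .], [X → C . C] }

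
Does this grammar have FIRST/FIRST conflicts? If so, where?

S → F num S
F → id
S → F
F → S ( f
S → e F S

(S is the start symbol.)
Yes. S → F num S / S → F on { 'e', 'id' }; S → F num S / S → e F S on { 'e' }; S → F / S → e F S on { 'e' }; F → id / F → S '(' f on { 'id' }

FIRST sets of the non-terminals at (or reachable through a nullable prefix from) the front of some alternative:
  FIRST(F) = { 'e', 'id' }
  FIRST(S) = { 'e', 'id' }

Productions for S:
  S → F num S: FIRST = { 'e', 'id' }
  S → F: FIRST = { 'e', 'id' }
  S → e F S: FIRST = { 'e' }
Productions for F:
  F → id: FIRST = { 'id' }
  F → S ( f: FIRST = { 'e', 'id' }

Conflict for S: S → F num S and S → F
  Overlap: { 'e', 'id' }
Conflict for S: S → F num S and S → e F S
  Overlap: { 'e' }
Conflict for S: S → F and S → e F S
  Overlap: { 'e' }
Conflict for F: F → id and F → S ( f
  Overlap: { 'id' }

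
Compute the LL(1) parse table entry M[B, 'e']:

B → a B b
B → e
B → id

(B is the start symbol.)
B → e

To find M[B, 'e'], we find productions for B where 'e' is in the predict set (PREDICT(N → α) = (FIRST(α) \ {ε}) ∪ (FOLLOW(N) if α ⇒* ε)).

B → a B b: PREDICT = { 'a' }
B → e: PREDICT = { 'e' }
  'e' is in predict set, so this production goes in M[B, 'e']
B → id: PREDICT = { 'id' }

M[B, 'e'] = B → e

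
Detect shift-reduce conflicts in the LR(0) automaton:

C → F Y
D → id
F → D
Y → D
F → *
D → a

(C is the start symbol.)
No shift-reduce conflicts

Augment with C' → C and build the canonical LR(0) collection (I0 = CLOSURE({[C' → . C]}), then GOTO on every symbol after a dot until no new states appear). It has 9 states:
  I0: { [C → . F Y], [C' → . C], [D → . a], [D → . id], [F → . *], [F → . D] }  — shift
  I1: { [F → * .] }  — reduce
  I2: { [C' → C .] }  — accept
  I3: { [F → D .] }  — reduce
  I4: { [C → F . Y], [D → . a], [D → . id], [Y → . D] }  — shift
  I5: { [D → a .] }  — reduce
  I6: { [D → id .] }  — reduce
  I7: { [Y → D .] }  — reduce
  I8: { [C → F Y .] }  — reduce

No state contains both a complete item and a shift item.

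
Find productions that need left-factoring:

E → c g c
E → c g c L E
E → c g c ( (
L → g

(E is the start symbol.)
Yes, E has productions with common prefix 'c g c'

Left-factoring is needed when two productions for the same non-terminal
share a common prefix on the right-hand side.

Productions for E:
  E → c g c
  E → c g c L E
  E → c g c ( (

Found common prefix 'c g c' in productions for E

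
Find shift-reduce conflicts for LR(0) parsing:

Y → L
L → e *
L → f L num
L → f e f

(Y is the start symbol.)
No shift-reduce conflicts

Augment with Y' → Y and build the canonical LR(0) collection (I0 = CLOSURE({[Y' → . Y]}), then GOTO on every symbol after a dot until no new states appear). It has 10 states:
  I0: { [L → . e *], [L → . f L num], [L → . f e f], [Y → . L], [Y' → . Y] }  — shift
  I1: { [Y → L .] }  — reduce
  I2: { [Y' → Y .] }  — accept
  I3: { [L → e . *] }  — shift
  I4: { [L → . e *], [L → . f L num], [L → . f e f], [L → f . L num], [L → f . e f] }  — shift
  I5: { [L → f L . num] }  — shift
  I6: { [L → e . *], [L → f e . f] }  — shift
  I7: { [L → e * .] }  — reduce
  I8: { [L → f e f .] }  — reduce
  I9: { [L → f L num .] }  — reduce

No state contains both a complete item and a shift item.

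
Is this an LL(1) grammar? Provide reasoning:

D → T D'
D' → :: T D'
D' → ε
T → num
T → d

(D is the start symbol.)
A grammar is LL(1) if for each non-terminal N with multiple productions, the predict sets of those productions are pairwise disjoint, where PREDICT(N → α) = (FIRST(α) \ {ε}) ∪ (FOLLOW(N) if α ⇒* ε).

Relevant sets:
  FOLLOW(D') = { $ }

For D':
  PREDICT(D' → :: T D') = { '::' }
  PREDICT(D' → ε) = { $ }
For T:
  PREDICT(T → num) = { 'num' }
  PREDICT(T → d) = { 'd' }
D has a single production, so nothing to check there.

All predict sets are disjoint. The grammar IS LL(1).

Answer: Yes, the grammar is LL(1).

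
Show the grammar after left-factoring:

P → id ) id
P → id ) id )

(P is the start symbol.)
P → id ) id P'
P' → ε
P' → )

Left-factoring transforms A → αβ₁ | αβ₂ into A → αA' and A' → β₁ | β₂
(α is the longest common prefix among the alternatives). Repeat until
no nonterminal has two alternatives with a common prefix.

Round 1: P has alternatives sharing prefix 'id ) id'. Introduce P': P → id ) id P'
  Add: P' → ε
  Add: P' → )

No remaining common prefixes — done.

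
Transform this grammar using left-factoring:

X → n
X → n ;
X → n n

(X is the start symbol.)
X → n X'
X' → ε
X' → ;
X' → n

Left-factoring transforms A → αβ₁ | αβ₂ into A → αA' and A' → β₁ | β₂
(α is the longest common prefix among the alternatives). Repeat until
no nonterminal has two alternatives with a common prefix.

Round 1: X has alternatives sharing prefix 'n'. Introduce X': X → n X'
  Add: X' → ε
  Add: X' → ;
  Add: X' → n

No remaining common prefixes — done.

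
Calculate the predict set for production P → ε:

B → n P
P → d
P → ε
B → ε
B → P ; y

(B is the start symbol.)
PREDICT(P → ε) = (FIRST(RHS) \ {ε}) ∪ (FOLLOW(P) if ε ∈ FIRST(RHS), i.e. RHS ⇒* ε)
The right-hand side is ε (FIRST(ε) = { ε }), so the predict set is FOLLOW(P) = { $, ';' }
PREDICT(P → ε) = { $, ';' }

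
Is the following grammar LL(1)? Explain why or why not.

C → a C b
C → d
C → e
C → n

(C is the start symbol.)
A grammar is LL(1) if for each non-terminal N with multiple productions, the predict sets of those productions are pairwise disjoint, where PREDICT(N → α) = (FIRST(α) \ {ε}) ∪ (FOLLOW(N) if α ⇒* ε).

For C:
  PREDICT(C → a C b) = { 'a' }
  PREDICT(C → d) = { 'd' }
  PREDICT(C → e) = { 'e' }
  PREDICT(C → n) = { 'n' }

All predict sets are disjoint. The grammar IS LL(1).

Answer: Yes, the grammar is LL(1).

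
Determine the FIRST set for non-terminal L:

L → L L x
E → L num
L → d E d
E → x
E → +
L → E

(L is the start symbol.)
{ '+', 'd', 'x' }

To compute FIRST(L), examine every production with L on the left-hand side, reading each right-hand side left to right until a non-nullable symbol is reached.

FIRST sets of the other non-terminals involved (by the same procedure, iterated to a fixed point):
  FIRST(E) = { '+', 'd', 'x' }

From L → L L x:
  - L is the symbol being defined: contributes nothing new
    L is not nullable, so stop
From L → d E d:
  - d is a terminal: add 'd' and stop
From L → E:
  - E is a non-terminal: add FIRST(E) \ {ε} = { '+', 'd', 'x' }
    E is not nullable, so stop

Collecting: FIRST(L) = { '+', 'd', 'x' }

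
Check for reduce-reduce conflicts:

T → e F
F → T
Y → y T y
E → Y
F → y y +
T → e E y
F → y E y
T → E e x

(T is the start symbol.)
A reduce-reduce conflict occurs when an LR(0) state has two complete items [A → α .] and [B → β .] — both call for a reduction, and with no lookahead the parser cannot choose between them.

Augment with T' → T and build the canonical LR(0) collection (I0 = CLOSURE({[T' → . T]}), then GOTO on every symbol after a dot until no new states appear). It has 19 states:
  I0: { [E → . Y], [T → . E e x], [T → . e E y], [T → . e F], [T' → . T], [Y → . y T y] }  — shift
  I1: { [T → E . e x] }  — shift
  I2: { [T' → T .] }  — accept
  I3: { [E → Y .] }  — reduce
  I4: { [E → . Y], [F → . T], [F → . y E y], [F → . y y +], [T → . E e x], [T → . e E y], [T → . e F], [T → e . E y], [T → e . F], [Y → . y T y] }  — shift
  I5: { [E → . Y], [T → . E e x], [T → . e E y], [T → . e F], [Y → . y T y], [Y → y . T y] }  — shift
  I6: { [Y → y T . y] }  — shift
  I7: { [Y → y T y .] }  — reduce
  I8: { [T → E . e x], [T → e E . y] }  — shift
  I9: { [T → e F .] }  — reduce
  I10: { [F → T .] }  — reduce
  I11: { [E → . Y], [F → y . E y], [F → y . y +], [T → . E e x], [T → . e E y], [T → . e F], [Y → . y T y], [Y → y . T y] }  — shift
  I12: { [F → y E . y], [T → E . e x] }  — shift
  I13: { [E → . Y], [F → y y . +], [T → . E e x], [T → . e E y], [T → . e F], [Y → . y T y], [Y → y . T y] }  — shift
  I14: { [F → y y + .] }  — reduce
  I15: { [T → E e . x] }  — shift
  I16: { [F → y E y .] }  — reduce
  I17: { [T → E e x .] }  — reduce
  I18: { [T → e E y .] }  — reduce

No state contains more than one complete item.

Answer: No reduce-reduce conflicts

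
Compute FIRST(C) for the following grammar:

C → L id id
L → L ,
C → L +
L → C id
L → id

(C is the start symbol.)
To compute FIRST(C), examine every production with C on the left-hand side, reading each right-hand side left to right until a non-nullable symbol is reached.

FIRST sets of the other non-terminals involved (by the same procedure, iterated to a fixed point):
  FIRST(L) = { 'id' }

From C → L id id:
  - L is a non-terminal: add FIRST(L) \ {ε} = { 'id' }
    L is not nullable, so stop
From C → L +:
  - L is a non-terminal: add FIRST(L) \ {ε} = { 'id' }
    L is not nullable, so stop

Collecting: FIRST(C) = { 'id' }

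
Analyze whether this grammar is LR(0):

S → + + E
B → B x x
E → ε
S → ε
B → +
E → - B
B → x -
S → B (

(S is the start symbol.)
No. Shift-reduce conflict between [S → .] and [B → . +]

Augment with S' → S and build the canonical LR(0) collection (I0 = CLOSURE({[S' → . S]}), then GOTO on every symbol after a dot until no new states appear). It has 14 states:
  I0: { [B → . +], [B → . B x x], [B → . x -], [S → . + + E], [S → . B (], [S → .], [S' → . S] }  — shift, reduce
  I1: { [B → + .], [S → + . + E] }  — shift, reduce
  I2: { [B → B . x x], [S → B . (] }  — shift
  I3: { [S' → S .] }  — accept
  I4: { [B → x . -] }  — shift
  I5: { [B → x - .] }  — reduce
  I6: { [S → B ( .] }  — reduce
  I7: { [B → B x . x] }  — shift
  I8: { [B → B x x .] }  — reduce
  I9: { [E → . - B], [E → .], [S → + + . E] }  — shift, reduce
  I10: { [B → . +], [B → . B x x], [B → . x -], [E → - . B] }  — shift
  I11: { [S → + + E .] }  — reduce
  I12: { [B → + .] }  — reduce
  I13: { [B → B . x x], [E → - B .] }  — shift, reduce

Conflict in state I0:
  Shift-reduce conflict between [S → .] and [B → . +]
So the grammar is NOT LR(0).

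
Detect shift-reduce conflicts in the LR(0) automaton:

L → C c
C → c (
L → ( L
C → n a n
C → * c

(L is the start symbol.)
Augment with L' → L and build the canonical LR(0) collection (I0 = CLOSURE({[L' → . L]}), then GOTO on every symbol after a dot until no new states appear). It has 13 states:
  I0: { [C → . * c], [C → . c (], [C → . n a n], [L → . ( L], [L → . C c], [L' → . L] }  — shift
  I1: { [C → . * c], [C → . c (], [C → . n a n], [L → ( . L], [L → . ( L], [L → . C c] }  — shift
  I2: { [C → * . c] }  — shift
  I3: { [L → C . c] }  — shift
  I4: { [L' → L .] }  — accept
  I5: { [C → c . (] }  — shift
  I6: { [C → n . a n] }  — shift
  I7: { [C → n a . n] }  — shift
  I8: { [C → n a n .] }  — reduce
  I9: { [C → c ( .] }  — reduce
  I10: { [L → C c .] }  — reduce
  I11: { [C → * c .] }  — reduce
  I12: { [L → ( L .] }  — reduce

No state contains both a complete item and a shift item.

Answer: No shift-reduce conflicts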